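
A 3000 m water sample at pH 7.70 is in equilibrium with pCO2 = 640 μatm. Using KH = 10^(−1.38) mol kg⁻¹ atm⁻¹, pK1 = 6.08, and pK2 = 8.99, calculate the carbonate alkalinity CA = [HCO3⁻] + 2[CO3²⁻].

CA = 1.23 mmol/kg

[CO2*] = KH · pCO2 = 10^(−1.38) × 640×10^-6 = 2.668×10^-5 mol/kg
α₀ = 1/(1 + K1/[H⁺] + K1K2/[H⁺]²) = 1/(1 + 10^+1.62 + 10^+0.33) = 0.02231
DIC = [CO2*]/α₀ = 2.668×10^-5 / 0.02231 = 1.196 mmol/kg
CA = (α₁ + 2α₂)·DIC = (0.9300 + 2×0.04770) × 1.196 = 1.23 mmol/kg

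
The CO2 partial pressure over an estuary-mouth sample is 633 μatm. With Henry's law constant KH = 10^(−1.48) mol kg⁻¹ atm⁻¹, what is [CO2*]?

[CO2*] = 21.0 μmol/kg

KH = 10^(−1.48) = 3.311×10^-2 mol kg⁻¹ atm⁻¹
[CO2*] = KH · pCO2 = 3.311×10^-2 × 633×10^-6 atm = 2.10×10^-5 mol/kg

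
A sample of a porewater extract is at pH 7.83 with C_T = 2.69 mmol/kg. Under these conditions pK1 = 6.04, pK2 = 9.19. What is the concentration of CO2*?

α₀ = 1 / (1 + K1/[H⁺] + K1K2/[H⁺]²) = 1 / (1 + 10^+1.79 + 10^+0.43)
   = 1 / (1 + 61.660 + 2.6915) = 1/65.351 = 0.01530
[CO2*] = α₀ × DIC = 0.01530 × 2.69 = 0.0412 mmol/kg

[CO2*] = 0.0412 mmol/kg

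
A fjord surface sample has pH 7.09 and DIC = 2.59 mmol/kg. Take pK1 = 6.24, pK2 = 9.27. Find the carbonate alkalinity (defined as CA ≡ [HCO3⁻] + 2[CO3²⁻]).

CA = [HCO3⁻] + 2[CO3²⁻] = (α₁ + 2α₂)·DIC
At pH 7.09: [H⁺]/K1 = 10^-0.85 = 0.14125, K2/[H⁺] = 10^-2.18 = 0.0066069
α₁ = 1/(1 + 0.14125 + 0.0066069) = 1/1.1479 = 0.8712; α₂ = α₁·K2/[H⁺] = 0.005756
α₁ + 2α₂ = 0.8827
CA = 0.8827 × 2.59 = 2.29 mmol/kg

CA = 2.29 mmol/kg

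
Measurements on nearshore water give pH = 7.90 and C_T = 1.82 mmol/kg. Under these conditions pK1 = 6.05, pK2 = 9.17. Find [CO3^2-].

[CO3²⁻] = 0.0915 mmol/kg

α₂ = 1 / (1 + [H⁺]/K2 + [H⁺]²/(K1K2)) = 1 / (1 + 10^+1.27 + 10^-0.58)
   = 1 / (1 + 18.621 + 0.26303) = 1/19.884 = 0.05029
[CO3²⁻] = α₂ × DIC = 0.05029 × 1.82 = 0.0915 mmol/kg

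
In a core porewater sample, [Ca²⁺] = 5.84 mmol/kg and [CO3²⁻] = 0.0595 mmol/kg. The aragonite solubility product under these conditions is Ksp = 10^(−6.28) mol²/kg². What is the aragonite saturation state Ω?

Ksp = 10^(−6.28) = 5.248×10^-7
Ω = [Ca²⁺][CO3²⁻]/Ksp = (5.84×10^-3)(0.0595×10^-3) / 5.248×10^-7 = 0.662

Ω = 0.662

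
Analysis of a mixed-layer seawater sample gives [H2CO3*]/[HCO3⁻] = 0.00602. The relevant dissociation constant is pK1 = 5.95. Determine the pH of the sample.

From K1 = [H⁺][HCO3⁻]/[H2CO3*]:  pH = pK1 − log₁₀([H2CO3*]/[HCO3⁻])
log₁₀(0.00602) = -2.220
pH = 5.95 − (-2.220) = 8.17

pH = 8.17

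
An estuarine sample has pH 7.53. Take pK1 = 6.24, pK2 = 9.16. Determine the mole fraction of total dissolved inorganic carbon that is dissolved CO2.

α₀ = 0.0477

α₀ = 1 / (1 + K1/[H⁺] + K1K2/[H⁺]²) = 1 / (1 + 10^+1.29 + 10^-0.34)
   = 1 / (1 + 19.498 + 0.45709) = 1/20.956 = 0.04772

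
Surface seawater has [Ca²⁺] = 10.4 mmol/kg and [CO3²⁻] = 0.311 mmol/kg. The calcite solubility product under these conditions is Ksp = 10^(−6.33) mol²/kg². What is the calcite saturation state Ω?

Ω = 6.92

Ksp = 10^(−6.33) = 4.677×10^-7
Ω = [Ca²⁺][CO3²⁻]/Ksp = (10.4×10^-3)(0.311×10^-3) / 4.677×10^-7 = 6.92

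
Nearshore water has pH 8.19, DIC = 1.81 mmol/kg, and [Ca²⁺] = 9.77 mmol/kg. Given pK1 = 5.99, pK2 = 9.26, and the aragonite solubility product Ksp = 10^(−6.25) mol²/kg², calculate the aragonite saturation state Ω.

Ω = 2.45

α₂ = 1 / (1 + [H⁺]/K2 + [H⁺]²/(K1K2)) = 1 / (1 + 10^+1.07 + 10^-1.13)
   = 1 / (1 + 11.749 + 0.074131) = 1/12.823 = 0.07798
[CO3²⁻] = α₂ × DIC = 0.07798 × 1.81 = 0.1412 mmol/kg
Ksp = 10^(−6.25) = 5.623×10^-7
Ω = [Ca²⁺][CO3²⁻]/Ksp = (9.77×10^-3)(1.412×10^-4) / 5.623×10^-7 = 2.45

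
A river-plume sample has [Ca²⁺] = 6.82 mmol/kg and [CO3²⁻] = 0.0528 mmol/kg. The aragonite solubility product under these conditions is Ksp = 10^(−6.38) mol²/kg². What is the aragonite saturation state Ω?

Ω = 0.864

Ksp = 10^(−6.38) = 4.169×10^-7
Ω = [Ca²⁺][CO3²⁻]/Ksp = (6.82×10^-3)(0.0528×10^-3) / 4.169×10^-7 = 0.864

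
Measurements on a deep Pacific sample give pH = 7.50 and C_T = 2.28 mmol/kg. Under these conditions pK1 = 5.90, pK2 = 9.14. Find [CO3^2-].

α₂ = 1 / (1 + [H⁺]/K2 + [H⁺]²/(K1K2)) = 1 / (1 + 10^+1.64 + 10^+0.04)
   = 1 / (1 + 43.652 + 1.0965) = 1/45.748 = 0.02186
[CO3²⁻] = α₂ × DIC = 0.02186 × 2.28 = 0.0498 mmol/kg

[CO3²⁻] = 0.0498 mmol/kg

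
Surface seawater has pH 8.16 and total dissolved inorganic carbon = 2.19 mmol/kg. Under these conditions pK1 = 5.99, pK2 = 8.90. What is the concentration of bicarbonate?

α₁ = 1 / (1 + [H⁺]/K1 + K2/[H⁺]) = 1 / (1 + 10^-2.17 + 10^-0.74)
   = 1 / (1 + 0.0067608 + 0.18197) = 1/1.1887 = 0.8412
[HCO3⁻] = α₁ × DIC = 0.8412 × 2.19 = 1.84 mmol/kg

[HCO3⁻] = 1.84 mmol/kg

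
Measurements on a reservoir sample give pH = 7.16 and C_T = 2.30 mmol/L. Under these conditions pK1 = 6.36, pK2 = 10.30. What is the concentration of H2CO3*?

[CO2*] = 0.314 mmol/L

α₀ = 1 / (1 + K1/[H⁺] + K1K2/[H⁺]²) = 1 / (1 + 10^+0.80 + 10^-2.34)
   = 1 / (1 + 6.3096 + 0.0045709) = 1/7.3141 = 0.1367
[CO2*] = α₀ × DIC = 0.1367 × 2.30 = 0.314 mmol/L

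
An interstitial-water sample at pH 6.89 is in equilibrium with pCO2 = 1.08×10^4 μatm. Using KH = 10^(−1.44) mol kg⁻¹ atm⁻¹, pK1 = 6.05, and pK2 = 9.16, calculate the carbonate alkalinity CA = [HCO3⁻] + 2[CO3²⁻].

[CO2*] = KH · pCO2 = 10^(−1.44) × 1.08×10^4×10^-6 = 3.921×10^-4 mol/kg
α₀ = 1/(1 + K1/[H⁺] + K1K2/[H⁺]²) = 1/(1 + 10^+0.84 + 10^-1.43) = 0.1257
DIC = [CO2*]/α₀ = 3.921×10^-4 / 0.1257 = 3.120 mmol/kg
CA = (α₁ + 2α₂)·DIC = (0.8696 + 2×0.004670) × 3.120 = 2.74 mmol/kg

CA = 2.74 mmol/kg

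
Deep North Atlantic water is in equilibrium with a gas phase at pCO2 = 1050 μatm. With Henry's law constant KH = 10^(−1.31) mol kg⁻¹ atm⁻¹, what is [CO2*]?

KH = 10^(−1.31) = 4.898×10^-2 mol kg⁻¹ atm⁻¹
[CO2*] = KH · pCO2 = 4.898×10^-2 × 1050×10^-6 atm = 5.14×10^-5 mol/kg

[CO2*] = 51.4 μmol/kg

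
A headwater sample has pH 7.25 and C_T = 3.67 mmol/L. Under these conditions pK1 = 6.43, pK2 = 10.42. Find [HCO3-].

α₁ = 1 / (1 + [H⁺]/K1 + K2/[H⁺]) = 1 / (1 + 10^-0.82 + 10^-3.17)
   = 1 / (1 + 0.15136 + 0.00067608) = 1/1.1520 = 0.8680
[HCO3⁻] = α₁ × DIC = 0.8680 × 3.67 = 3.19 mmol/L

[HCO3⁻] = 3.19 mmol/L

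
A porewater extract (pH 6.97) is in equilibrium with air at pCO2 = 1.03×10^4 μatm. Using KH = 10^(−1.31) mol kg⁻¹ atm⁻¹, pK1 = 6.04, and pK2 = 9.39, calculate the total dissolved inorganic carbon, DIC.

DIC = 4.81 mmol/kg

[CO2*] = KH · pCO2 = 10^(−1.31) × 1.03×10^4×10^-6 = 5.045×10^-4 mol/kg
α₀ = 1/(1 + K1/[H⁺] + K1K2/[H⁺]²) = 1/(1 + 10^+0.93 + 10^-1.49) = 0.1048
DIC = [CO2*]/α₀ = 5.045×10^-4 / 0.1048 = 4.81 mmol/kg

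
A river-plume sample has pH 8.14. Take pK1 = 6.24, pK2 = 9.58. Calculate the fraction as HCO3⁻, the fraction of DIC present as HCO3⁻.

α₁ = 0.953

α₁ = 1 / (1 + [H⁺]/K1 + K2/[H⁺]) = 1 / (1 + 10^-1.90 + 10^-1.44)
   = 1 / (1 + 0.012589 + 0.036308) = 1/1.0489 = 0.9534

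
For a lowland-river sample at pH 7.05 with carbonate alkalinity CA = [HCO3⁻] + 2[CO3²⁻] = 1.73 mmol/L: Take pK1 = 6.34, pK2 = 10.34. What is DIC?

CA = [HCO3⁻] + 2[CO3²⁻] = (α₁ + 2α₂)·DIC
At pH 7.05: [H⁺]/K1 = 10^-0.71 = 0.19498, K2/[H⁺] = 10^-3.29 = 0.00051286
α₁ = 1/(1 + 0.19498 + 0.00051286) = 1/1.1955 = 0.8365; α₂ = α₁·K2/[H⁺] = 0.0004290
α₁ + 2α₂ = 0.8373
DIC = CA / (α₁ + 2α₂) = 1.73 / 0.8373 = 2.07 mmol/L

DIC = 2.07 mmol/L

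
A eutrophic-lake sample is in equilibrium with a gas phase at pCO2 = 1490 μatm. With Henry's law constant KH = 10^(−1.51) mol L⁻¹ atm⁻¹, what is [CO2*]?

KH = 10^(−1.51) = 3.090×10^-2 mol L⁻¹ atm⁻¹
[CO2*] = KH · pCO2 = 3.090×10^-2 × 1490×10^-6 atm = 4.60×10^-5 mol/L

[CO2*] = 46.0 μmol/L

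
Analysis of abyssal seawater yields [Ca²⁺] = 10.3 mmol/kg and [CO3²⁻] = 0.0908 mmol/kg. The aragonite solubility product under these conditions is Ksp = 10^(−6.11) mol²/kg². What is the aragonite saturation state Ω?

Ω = 1.20

Ksp = 10^(−6.11) = 7.762×10^-7
Ω = [Ca²⁺][CO3²⁻]/Ksp = (10.3×10^-3)(0.0908×10^-3) / 7.762×10^-7 = 1.20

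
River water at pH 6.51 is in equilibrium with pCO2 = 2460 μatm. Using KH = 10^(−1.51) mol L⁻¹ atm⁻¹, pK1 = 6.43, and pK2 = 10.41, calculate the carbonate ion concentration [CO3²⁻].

[CO2*] = KH · pCO2 = 10^(−1.51) × 2460×10^-6 = 7.602×10^-5 mol/L
α₀ = 1/(1 + K1/[H⁺] + K1K2/[H⁺]²) = 1/(1 + 10^+0.08 + 10^-3.82) = 0.4540
DIC = [CO2*]/α₀ = 7.602×10^-5 / 0.4540 = 0.1674 mmol/L
[CO3²⁻] = α₂·DIC; α₂ = 6.872×10^-5, so [CO3²⁻] = 6.872×10^-5 × 0.1674 = 1.15×10^-5 mmol/L = 0.0115 μmol/L

[CO3²⁻] = 0.0115 μmol/L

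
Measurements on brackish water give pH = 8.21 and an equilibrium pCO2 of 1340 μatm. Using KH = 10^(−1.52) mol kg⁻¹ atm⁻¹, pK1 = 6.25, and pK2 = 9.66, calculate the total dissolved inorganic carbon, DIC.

DIC = 3.86 mmol/kg

[CO2*] = KH · pCO2 = 10^(−1.52) × 1340×10^-6 = 4.047×10^-5 mol/kg
α₀ = 1/(1 + K1/[H⁺] + K1K2/[H⁺]²) = 1/(1 + 10^+1.96 + 10^+0.51) = 0.01048
DIC = [CO2*]/α₀ = 4.047×10^-5 / 0.01048 = 3.86 mmol/kg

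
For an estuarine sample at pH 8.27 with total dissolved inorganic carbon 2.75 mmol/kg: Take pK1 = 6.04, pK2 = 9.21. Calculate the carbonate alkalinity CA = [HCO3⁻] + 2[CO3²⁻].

CA = [HCO3⁻] + 2[CO3²⁻] = (α₁ + 2α₂)·DIC
At pH 8.27: [H⁺]/K1 = 10^-2.23 = 0.0058884, K2/[H⁺] = 10^-0.94 = 0.11482
α₁ = 1/(1 + 0.0058884 + 0.11482) = 1/1.1207 = 0.8923; α₂ = α₁·K2/[H⁺] = 0.1024
α₁ + 2α₂ = 1.0972
CA = 1.0972 × 2.75 = 3.02 mmol/kg

CA = 3.02 mmol/kg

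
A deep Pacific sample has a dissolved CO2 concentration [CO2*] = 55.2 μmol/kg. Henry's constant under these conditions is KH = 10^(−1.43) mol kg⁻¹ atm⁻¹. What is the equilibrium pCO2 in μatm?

KH = 10^(−1.43) = 3.715×10^-2 mol kg⁻¹ atm⁻¹
pCO2 = [CO2*]/KH = 55.2×10^-6 / 3.715×10^-2 = 1.49×10^-3 atm = 1490 μatm

pCO2 = 1490 μatm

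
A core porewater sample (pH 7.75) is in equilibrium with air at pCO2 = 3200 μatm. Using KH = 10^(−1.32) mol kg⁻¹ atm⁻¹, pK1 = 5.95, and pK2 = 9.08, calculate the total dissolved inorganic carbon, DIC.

DIC = 10.3 mmol/kg

[CO2*] = KH · pCO2 = 10^(−1.32) × 3200×10^-6 = 1.532×10^-4 mol/kg
α₀ = 1/(1 + K1/[H⁺] + K1K2/[H⁺]²) = 1/(1 + 10^+1.80 + 10^+0.47) = 0.01491
DIC = [CO2*]/α₀ = 1.532×10^-4 / 0.01491 = 10.3 mmol/kg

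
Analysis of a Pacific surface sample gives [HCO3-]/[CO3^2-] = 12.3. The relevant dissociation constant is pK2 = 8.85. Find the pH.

From K2 = [H⁺][CO3^2-]/[HCO3-]:  pH = pK2 − log₁₀([HCO3-]/[CO3^2-])
log₁₀(12.3) = +1.090
pH = 8.85 − (+1.090) = 7.76

pH = 7.76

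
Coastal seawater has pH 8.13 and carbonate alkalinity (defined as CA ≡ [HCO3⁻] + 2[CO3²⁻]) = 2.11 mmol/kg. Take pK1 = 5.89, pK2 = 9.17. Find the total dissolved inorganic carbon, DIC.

CA = [HCO3⁻] + 2[CO3²⁻] = (α₁ + 2α₂)·DIC
At pH 8.13: [H⁺]/K1 = 10^-2.24 = 0.0057544, K2/[H⁺] = 10^-1.04 = 0.091201
α₁ = 1/(1 + 0.0057544 + 0.091201) = 1/1.0970 = 0.9116; α₂ = α₁·K2/[H⁺] = 0.08314
α₁ + 2α₂ = 1.0779
DIC = CA / (α₁ + 2α₂) = 2.11 / 1.0779 = 1.96 mmol/kg

DIC = 1.96 mmol/kg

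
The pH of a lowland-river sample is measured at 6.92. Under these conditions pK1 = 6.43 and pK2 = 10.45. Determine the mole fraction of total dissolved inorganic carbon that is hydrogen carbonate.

α₁ = 0.755

α₁ = 1 / (1 + [H⁺]/K1 + K2/[H⁺]) = 1 / (1 + 10^-0.49 + 10^-3.53)
   = 1 / (1 + 0.32359 + 0.00029512) = 1/1.3239 = 0.7554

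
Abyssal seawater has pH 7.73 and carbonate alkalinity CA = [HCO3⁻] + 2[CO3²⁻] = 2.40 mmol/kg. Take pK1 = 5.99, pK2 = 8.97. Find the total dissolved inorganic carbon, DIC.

CA = [HCO3⁻] + 2[CO3²⁻] = (α₁ + 2α₂)·DIC
At pH 7.73: [H⁺]/K1 = 10^-1.74 = 0.018197, K2/[H⁺] = 10^-1.24 = 0.057544
α₁ = 1/(1 + 0.018197 + 0.057544) = 1/1.0757 = 0.9296; α₂ = α₁·K2/[H⁺] = 0.05349
α₁ + 2α₂ = 1.0366
DIC = CA / (α₁ + 2α₂) = 2.40 / 1.0366 = 2.32 mmol/kg

DIC = 2.32 mmol/kg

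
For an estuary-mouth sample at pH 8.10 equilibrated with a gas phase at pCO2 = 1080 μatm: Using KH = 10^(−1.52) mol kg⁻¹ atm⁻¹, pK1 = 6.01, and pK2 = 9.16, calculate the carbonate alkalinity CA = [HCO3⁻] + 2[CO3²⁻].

[CO2*] = KH · pCO2 = 10^(−1.52) × 1080×10^-6 = 3.262×10^-5 mol/kg
α₀ = 1/(1 + K1/[H⁺] + K1K2/[H⁺]²) = 1/(1 + 10^+2.09 + 10^+1.03) = 0.007422
DIC = [CO2*]/α₀ = 3.262×10^-5 / 0.007422 = 4.395 mmol/kg
CA = (α₁ + 2α₂)·DIC = (0.9131 + 2×0.07952) × 4.395 = 4.71 mmol/kg

CA = 4.71 mmol/kg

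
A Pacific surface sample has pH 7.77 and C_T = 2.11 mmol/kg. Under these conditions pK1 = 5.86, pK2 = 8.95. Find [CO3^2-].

[CO3²⁻] = 0.129 mmol/kg

α₂ = 1 / (1 + [H⁺]/K2 + [H⁺]²/(K1K2)) = 1 / (1 + 10^+1.18 + 10^-0.73)
   = 1 / (1 + 15.136 + 0.18621) = 1/16.322 = 0.06127
[CO3²⁻] = α₂ × DIC = 0.06127 × 2.11 = 0.129 mmol/kg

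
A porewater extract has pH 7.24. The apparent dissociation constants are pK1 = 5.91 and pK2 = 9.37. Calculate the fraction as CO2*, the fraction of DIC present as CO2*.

α₀ = 1 / (1 + K1/[H⁺] + K1K2/[H⁺]²) = 1 / (1 + 10^+1.33 + 10^-0.80)
   = 1 / (1 + 21.380 + 0.15849) = 1/22.538 = 0.04437

α₀ = 0.0444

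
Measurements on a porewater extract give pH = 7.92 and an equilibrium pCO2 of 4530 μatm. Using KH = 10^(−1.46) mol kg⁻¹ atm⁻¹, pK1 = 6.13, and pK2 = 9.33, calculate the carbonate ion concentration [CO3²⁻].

[CO2*] = KH · pCO2 = 10^(−1.46) × 4530×10^-6 = 1.571×10^-4 mol/kg
α₀ = 1/(1 + K1/[H⁺] + K1K2/[H⁺]²) = 1/(1 + 10^+1.79 + 10^+0.38) = 0.01537
DIC = [CO2*]/α₀ = 1.571×10^-4 / 0.01537 = 10.22 mmol/kg
[CO3²⁻] = α₂·DIC; α₂ = 0.03687, so [CO3²⁻] = 0.03687 × 10.22 = 0.377 mmol/kg

[CO3²⁻] = 0.377 mmol/kg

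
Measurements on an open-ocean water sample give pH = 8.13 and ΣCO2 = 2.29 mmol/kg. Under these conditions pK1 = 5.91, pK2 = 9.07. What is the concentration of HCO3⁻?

[HCO3⁻] = 2.04 mmol/kg

α₁ = 1 / (1 + [H⁺]/K1 + K2/[H⁺]) = 1 / (1 + 10^-2.22 + 10^-0.94)
   = 1 / (1 + 0.0060256 + 0.11482) = 1/1.1208 = 0.8922
[HCO3⁻] = α₁ × DIC = 0.8922 × 2.29 = 2.04 mmol/kg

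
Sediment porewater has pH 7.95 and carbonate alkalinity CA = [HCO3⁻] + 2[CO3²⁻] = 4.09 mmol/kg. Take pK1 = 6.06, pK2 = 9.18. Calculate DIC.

CA = [HCO3⁻] + 2[CO3²⁻] = (α₁ + 2α₂)·DIC
At pH 7.95: [H⁺]/K1 = 10^-1.89 = 0.012882, K2/[H⁺] = 10^-1.23 = 0.058884
α₁ = 1/(1 + 0.012882 + 0.058884) = 1/1.0718 = 0.9330; α₂ = α₁·K2/[H⁺] = 0.05494
α₁ + 2α₂ = 1.0429
DIC = CA / (α₁ + 2α₂) = 4.09 / 1.0429 = 3.92 mmol/kg

DIC = 3.92 mmol/kg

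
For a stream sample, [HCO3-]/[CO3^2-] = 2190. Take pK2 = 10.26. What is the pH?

From K2 = [H⁺][CO3^2-]/[HCO3-]:  pH = pK2 − log₁₀([HCO3-]/[CO3^2-])
log₁₀(2190) = +3.340
pH = 10.26 − (+3.340) = 6.92

pH = 6.92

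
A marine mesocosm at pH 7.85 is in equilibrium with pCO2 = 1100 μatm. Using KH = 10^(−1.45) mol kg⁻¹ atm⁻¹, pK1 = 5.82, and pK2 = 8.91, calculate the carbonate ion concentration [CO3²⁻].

[CO3²⁻] = 0.364 mmol/kg

[CO2*] = KH · pCO2 = 10^(−1.45) × 1100×10^-6 = 3.903×10^-5 mol/kg
α₀ = 1/(1 + K1/[H⁺] + K1K2/[H⁺]²) = 1/(1 + 10^+2.03 + 10^+0.97) = 0.008512
DIC = [CO2*]/α₀ = 3.903×10^-5 / 0.008512 = 4.585 mmol/kg
[CO3²⁻] = α₂·DIC; α₂ = 0.07944, so [CO3²⁻] = 0.07944 × 4.585 = 0.364 mmol/kg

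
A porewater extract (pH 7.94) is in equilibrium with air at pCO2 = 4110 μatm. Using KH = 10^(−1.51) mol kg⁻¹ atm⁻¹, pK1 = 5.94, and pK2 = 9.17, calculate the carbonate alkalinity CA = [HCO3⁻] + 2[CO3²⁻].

[CO2*] = KH · pCO2 = 10^(−1.51) × 4110×10^-6 = 1.270×10^-4 mol/kg
α₀ = 1/(1 + K1/[H⁺] + K1K2/[H⁺]²) = 1/(1 + 10^+2.00 + 10^+0.77) = 0.009356
DIC = [CO2*]/α₀ = 1.270×10^-4 / 0.009356 = 13.58 mmol/kg
CA = (α₁ + 2α₂)·DIC = (0.9356 + 2×0.05509) × 13.58 = 14.2 mmol/kg

CA = 14.2 mmol/kg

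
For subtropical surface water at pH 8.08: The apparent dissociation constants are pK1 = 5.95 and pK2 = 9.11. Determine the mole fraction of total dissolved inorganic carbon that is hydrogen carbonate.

α₁ = 0.908

α₁ = 1 / (1 + [H⁺]/K1 + K2/[H⁺]) = 1 / (1 + 10^-2.13 + 10^-1.03)
   = 1 / (1 + 0.0074131 + 0.093325) = 1/1.1007 = 0.9085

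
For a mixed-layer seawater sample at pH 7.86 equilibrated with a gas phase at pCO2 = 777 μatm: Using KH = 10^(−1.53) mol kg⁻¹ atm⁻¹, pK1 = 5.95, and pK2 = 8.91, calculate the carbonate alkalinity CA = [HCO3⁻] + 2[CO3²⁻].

CA = 2.20 mmol/kg

[CO2*] = KH · pCO2 = 10^(−1.53) × 777×10^-6 = 2.293×10^-5 mol/kg
α₀ = 1/(1 + K1/[H⁺] + K1K2/[H⁺]²) = 1/(1 + 10^+1.91 + 10^+0.86) = 0.01117
DIC = [CO2*]/α₀ = 2.293×10^-5 / 0.01117 = 2.053 mmol/kg
CA = (α₁ + 2α₂)·DIC = (0.9079 + 2×0.08092) × 2.053 = 2.20 mmol/kg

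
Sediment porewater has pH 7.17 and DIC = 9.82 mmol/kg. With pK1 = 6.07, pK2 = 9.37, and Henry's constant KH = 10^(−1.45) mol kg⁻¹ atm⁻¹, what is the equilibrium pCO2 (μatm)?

pCO2 = 2.02×10^4 μatm

α₀ = 1 / (1 + K1/[H⁺] + K1K2/[H⁺]²) = 1 / (1 + 10^+1.10 + 10^-1.10)
   = 1 / (1 + 12.589 + 0.079433) = 1/13.669 = 0.07316
[CO2*] = α₀ × DIC = 0.07316 × 9.82 = 0.7184 mmol/kg
pCO2 = [CO2*]/KH = 7.184×10^-4 / 3.548×10^-2 = 2.02×10^4 μatm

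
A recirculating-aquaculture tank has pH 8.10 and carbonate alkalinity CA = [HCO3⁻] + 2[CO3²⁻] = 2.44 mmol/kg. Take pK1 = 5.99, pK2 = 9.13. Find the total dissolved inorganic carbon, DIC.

DIC = 2.26 mmol/kg

CA = [HCO3⁻] + 2[CO3²⁻] = (α₁ + 2α₂)·DIC
At pH 8.10: [H⁺]/K1 = 10^-2.11 = 0.0077625, K2/[H⁺] = 10^-1.03 = 0.093325
α₁ = 1/(1 + 0.0077625 + 0.093325) = 1/1.1011 = 0.9082; α₂ = α₁·K2/[H⁺] = 0.08476
α₁ + 2α₂ = 1.0777
DIC = CA / (α₁ + 2α₂) = 2.44 / 1.0777 = 2.26 mmol/kg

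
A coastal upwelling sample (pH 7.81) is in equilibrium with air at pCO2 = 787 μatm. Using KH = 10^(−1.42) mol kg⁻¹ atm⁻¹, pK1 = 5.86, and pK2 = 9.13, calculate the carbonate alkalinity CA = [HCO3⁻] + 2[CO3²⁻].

CA = 2.92 mmol/kg

[CO2*] = KH · pCO2 = 10^(−1.42) × 787×10^-6 = 2.992×10^-5 mol/kg
α₀ = 1/(1 + K1/[H⁺] + K1K2/[H⁺]²) = 1/(1 + 10^+1.95 + 10^+0.63) = 0.01059
DIC = [CO2*]/α₀ = 2.992×10^-5 / 0.01059 = 2.824 mmol/kg
CA = (α₁ + 2α₂)·DIC = (0.9442 + 2×0.04519) × 2.824 = 2.92 mmol/kg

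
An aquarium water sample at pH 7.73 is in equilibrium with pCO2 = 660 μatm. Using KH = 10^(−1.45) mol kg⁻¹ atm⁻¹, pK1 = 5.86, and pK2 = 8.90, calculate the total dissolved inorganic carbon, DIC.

[CO2*] = KH · pCO2 = 10^(−1.45) × 660×10^-6 = 2.342×10^-5 mol/kg
α₀ = 1/(1 + K1/[H⁺] + K1K2/[H⁺]²) = 1/(1 + 10^+1.87 + 10^+0.70) = 0.01248
DIC = [CO2*]/α₀ = 2.342×10^-5 / 0.01248 = 1.88 mmol/kg

DIC = 1.88 mmol/kg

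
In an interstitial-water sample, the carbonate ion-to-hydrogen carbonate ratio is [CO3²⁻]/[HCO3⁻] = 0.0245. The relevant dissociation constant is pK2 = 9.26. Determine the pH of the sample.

pH = 7.65

From K2 = [H⁺][CO3²⁻]/[HCO3⁻]:  pH = pK2 + log₁₀([CO3²⁻]/[HCO3⁻])
log₁₀(0.0245) = -1.611
pH = 9.26 + (-1.611) = 7.65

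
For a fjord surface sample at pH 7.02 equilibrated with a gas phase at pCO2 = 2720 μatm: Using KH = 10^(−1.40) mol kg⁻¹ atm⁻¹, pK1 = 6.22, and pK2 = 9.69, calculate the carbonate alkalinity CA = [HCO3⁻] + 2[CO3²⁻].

[CO2*] = KH · pCO2 = 10^(−1.40) × 2720×10^-6 = 1.083×10^-4 mol/kg
α₀ = 1/(1 + K1/[H⁺] + K1K2/[H⁺]²) = 1/(1 + 10^+0.80 + 10^-1.87) = 0.1366
DIC = [CO2*]/α₀ = 1.083×10^-4 / 0.1366 = 0.7930 mmol/kg
CA = (α₁ + 2α₂)·DIC = (0.8616 + 2×0.001842) × 0.7930 = 0.686 mmol/kg

CA = 0.686 mmol/kg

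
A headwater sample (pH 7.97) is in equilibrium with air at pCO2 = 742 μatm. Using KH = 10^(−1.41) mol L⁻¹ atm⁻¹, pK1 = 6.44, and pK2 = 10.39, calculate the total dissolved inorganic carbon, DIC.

[CO2*] = KH · pCO2 = 10^(−1.41) × 742×10^-6 = 2.887×10^-5 mol/L
α₀ = 1/(1 + K1/[H⁺] + K1K2/[H⁺]²) = 1/(1 + 10^+1.53 + 10^-0.89) = 0.02856
DIC = [CO2*]/α₀ = 2.887×10^-5 / 0.02856 = 1.01 mmol/L

DIC = 1.01 mmol/L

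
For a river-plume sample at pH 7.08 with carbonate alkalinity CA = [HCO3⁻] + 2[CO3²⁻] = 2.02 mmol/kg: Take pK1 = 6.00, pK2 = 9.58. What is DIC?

DIC = 2.18 mmol/kg

CA = [HCO3⁻] + 2[CO3²⁻] = (α₁ + 2α₂)·DIC
At pH 7.08: [H⁺]/K1 = 10^-1.08 = 0.083176, K2/[H⁺] = 10^-2.50 = 0.0031623
α₁ = 1/(1 + 0.083176 + 0.0031623) = 1/1.0863 = 0.9205; α₂ = α₁·K2/[H⁺] = 0.002911
α₁ + 2α₂ = 0.9263
DIC = CA / (α₁ + 2α₂) = 2.02 / 0.9263 = 2.18 mmol/kg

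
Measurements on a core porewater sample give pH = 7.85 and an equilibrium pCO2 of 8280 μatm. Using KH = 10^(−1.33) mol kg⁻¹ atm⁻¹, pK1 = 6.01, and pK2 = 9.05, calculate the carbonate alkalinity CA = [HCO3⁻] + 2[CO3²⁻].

CA = 30.2 mmol/kg

[CO2*] = KH · pCO2 = 10^(−1.33) × 8280×10^-6 = 3.873×10^-4 mol/kg
α₀ = 1/(1 + K1/[H⁺] + K1K2/[H⁺]²) = 1/(1 + 10^+1.84 + 10^+0.64) = 0.01341
DIC = [CO2*]/α₀ = 3.873×10^-4 / 0.01341 = 28.87 mmol/kg
CA = (α₁ + 2α₂)·DIC = (0.9280 + 2×0.05855) × 28.87 = 30.2 mmol/kg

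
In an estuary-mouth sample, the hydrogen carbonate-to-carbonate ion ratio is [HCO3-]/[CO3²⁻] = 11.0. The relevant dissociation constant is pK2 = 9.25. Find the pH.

pH = 8.21

From K2 = [H⁺][CO3²⁻]/[HCO3-]:  pH = pK2 − log₁₀([HCO3-]/[CO3²⁻])
log₁₀(11.0) = +1.041
pH = 9.25 − (+1.041) = 8.21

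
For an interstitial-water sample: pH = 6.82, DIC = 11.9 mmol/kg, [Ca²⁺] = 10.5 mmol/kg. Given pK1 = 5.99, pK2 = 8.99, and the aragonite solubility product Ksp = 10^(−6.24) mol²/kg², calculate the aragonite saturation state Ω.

Ω = 1.27

α₂ = 1 / (1 + [H⁺]/K2 + [H⁺]²/(K1K2)) = 1 / (1 + 10^+2.17 + 10^+1.34)
   = 1 / (1 + 147.91 + 21.878) = 1/170.79 = 0.005855
[CO3²⁻] = α₂ × DIC = 0.005855 × 11.9 = 0.06968 mmol/kg
Ksp = 10^(−6.24) = 5.754×10^-7
Ω = [Ca²⁺][CO3²⁻]/Ksp = (10.5×10^-3)(6.968×10^-5) / 5.754×10^-7 = 1.27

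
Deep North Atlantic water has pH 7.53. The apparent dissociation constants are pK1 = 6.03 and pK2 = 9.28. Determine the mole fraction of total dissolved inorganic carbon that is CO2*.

α₀ = 1 / (1 + K1/[H⁺] + K1K2/[H⁺]²) = 1 / (1 + 10^+1.50 + 10^-0.25)
   = 1 / (1 + 31.623 + 0.56234) = 1/33.185 = 0.03013

α₀ = 0.0301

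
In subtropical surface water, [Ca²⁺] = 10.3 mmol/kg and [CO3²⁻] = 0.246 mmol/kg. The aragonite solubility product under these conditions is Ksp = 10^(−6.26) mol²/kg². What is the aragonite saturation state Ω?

Ω = 4.61

Ksp = 10^(−6.26) = 5.495×10^-7
Ω = [Ca²⁺][CO3²⁻]/Ksp = (10.3×10^-3)(0.246×10^-3) / 5.495×10^-7 = 4.61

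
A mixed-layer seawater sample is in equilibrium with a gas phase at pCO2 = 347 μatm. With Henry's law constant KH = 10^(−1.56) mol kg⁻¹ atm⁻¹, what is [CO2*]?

KH = 10^(−1.56) = 2.754×10^-2 mol kg⁻¹ atm⁻¹
[CO2*] = KH · pCO2 = 2.754×10^-2 × 347×10^-6 atm = 9.56×10^-6 mol/kg

[CO2*] = 9.56 μmol/kg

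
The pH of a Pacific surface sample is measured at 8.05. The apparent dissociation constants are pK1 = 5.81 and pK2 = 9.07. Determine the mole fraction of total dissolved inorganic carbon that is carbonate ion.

α₂ = 0.0867

α₂ = 1 / (1 + [H⁺]/K2 + [H⁺]²/(K1K2)) = 1 / (1 + 10^+1.02 + 10^-1.22)
   = 1 / (1 + 10.471 + 0.060256) = 1/11.532 = 0.08672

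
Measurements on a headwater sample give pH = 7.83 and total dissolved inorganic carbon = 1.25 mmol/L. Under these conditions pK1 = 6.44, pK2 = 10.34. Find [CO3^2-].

α₂ = 1 / (1 + [H⁺]/K2 + [H⁺]²/(K1K2)) = 1 / (1 + 10^+2.51 + 10^+1.12)
   = 1 / (1 + 323.59 + 13.183) = 1/337.78 = 0.002961
[CO3²⁻] = α₂ × DIC = 0.002961 × 1.25 = 0.00370 mmol/L = 3.70 μmol/L

[CO3²⁻] = 3.70 μmol/L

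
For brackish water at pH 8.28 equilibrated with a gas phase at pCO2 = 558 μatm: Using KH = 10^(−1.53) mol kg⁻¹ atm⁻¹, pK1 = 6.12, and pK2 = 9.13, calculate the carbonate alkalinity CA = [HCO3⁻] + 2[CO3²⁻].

CA = 3.05 mmol/kg

[CO2*] = KH · pCO2 = 10^(−1.53) × 558×10^-6 = 1.647×10^-5 mol/kg
α₀ = 1/(1 + K1/[H⁺] + K1K2/[H⁺]²) = 1/(1 + 10^+2.16 + 10^+1.31) = 0.006025
DIC = [CO2*]/α₀ = 1.647×10^-5 / 0.006025 = 2.733 mmol/kg
CA = (α₁ + 2α₂)·DIC = (0.8709 + 2×0.1230) × 2.733 = 3.05 mmol/kg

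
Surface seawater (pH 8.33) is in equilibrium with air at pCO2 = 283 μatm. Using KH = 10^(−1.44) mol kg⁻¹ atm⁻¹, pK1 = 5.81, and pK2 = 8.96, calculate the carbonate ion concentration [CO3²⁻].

[CO2*] = KH · pCO2 = 10^(−1.44) × 283×10^-6 = 1.028×10^-5 mol/kg
α₀ = 1/(1 + K1/[H⁺] + K1K2/[H⁺]²) = 1/(1 + 10^+2.52 + 10^+1.89) = 0.002440
DIC = [CO2*]/α₀ = 1.028×10^-5 / 0.002440 = 4.210 mmol/kg
[CO3²⁻] = α₂·DIC; α₂ = 0.1894, so [CO3²⁻] = 0.1894 × 4.210 = 0.798 mmol/kg

[CO3²⁻] = 0.798 mmol/kg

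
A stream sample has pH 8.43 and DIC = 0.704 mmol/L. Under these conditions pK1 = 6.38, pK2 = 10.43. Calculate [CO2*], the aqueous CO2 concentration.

[CO2*] = 6.16 μmol/L

α₀ = 1 / (1 + K1/[H⁺] + K1K2/[H⁺]²) = 1 / (1 + 10^+2.05 + 10^+0.05)
   = 1 / (1 + 112.20 + 1.1220) = 1/114.32 = 0.008747
[CO2*] = α₀ × DIC = 0.008747 × 0.704 = 0.00616 mmol/L = 6.16 μmol/L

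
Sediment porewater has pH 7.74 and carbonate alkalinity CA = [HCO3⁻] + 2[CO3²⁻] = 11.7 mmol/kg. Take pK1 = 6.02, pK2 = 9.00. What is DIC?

CA = [HCO3⁻] + 2[CO3²⁻] = (α₁ + 2α₂)·DIC
At pH 7.74: [H⁺]/K1 = 10^-1.72 = 0.019055, K2/[H⁺] = 10^-1.26 = 0.054954
α₁ = 1/(1 + 0.019055 + 0.054954) = 1/1.0740 = 0.9311; α₂ = α₁·K2/[H⁺] = 0.05117
α₁ + 2α₂ = 1.0334
DIC = CA / (α₁ + 2α₂) = 11.7 / 1.0334 = 11.3 mmol/kg

DIC = 11.3 mmol/kg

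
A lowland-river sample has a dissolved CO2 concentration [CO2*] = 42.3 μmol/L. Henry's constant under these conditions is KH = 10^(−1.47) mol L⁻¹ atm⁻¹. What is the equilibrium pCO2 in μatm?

KH = 10^(−1.47) = 3.388×10^-2 mol L⁻¹ atm⁻¹
pCO2 = [CO2*]/KH = 42.3×10^-6 / 3.388×10^-2 = 1.25×10^-3 atm = 1250 μatm

pCO2 = 1250 μatm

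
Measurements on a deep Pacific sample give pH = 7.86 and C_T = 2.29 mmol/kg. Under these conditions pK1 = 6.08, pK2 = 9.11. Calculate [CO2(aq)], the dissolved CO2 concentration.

[CO2*] = 0.0354 mmol/kg

α₀ = 1 / (1 + K1/[H⁺] + K1K2/[H⁺]²) = 1 / (1 + 10^+1.78 + 10^+0.53)
   = 1 / (1 + 60.256 + 3.3884) = 1/64.644 = 0.01547
[CO2*] = α₀ × DIC = 0.01547 × 2.29 = 0.0354 mmol/kg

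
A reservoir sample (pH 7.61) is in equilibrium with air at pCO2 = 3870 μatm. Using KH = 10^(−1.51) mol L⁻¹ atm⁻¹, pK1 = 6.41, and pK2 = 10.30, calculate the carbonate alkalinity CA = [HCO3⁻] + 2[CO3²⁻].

[CO2*] = KH · pCO2 = 10^(−1.51) × 3870×10^-6 = 1.196×10^-4 mol/L
α₀ = 1/(1 + K1/[H⁺] + K1K2/[H⁺]²) = 1/(1 + 10^+1.20 + 10^-1.49) = 0.05924
DIC = [CO2*]/α₀ = 1.196×10^-4 / 0.05924 = 2.019 mmol/L
CA = (α₁ + 2α₂)·DIC = (0.9388 + 2×0.001917) × 2.019 = 1.90 mmol/L

CA = 1.90 mmol/L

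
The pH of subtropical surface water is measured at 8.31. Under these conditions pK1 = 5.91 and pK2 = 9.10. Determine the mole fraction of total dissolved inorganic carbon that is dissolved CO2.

α₀ = 1 / (1 + K1/[H⁺] + K1K2/[H⁺]²) = 1 / (1 + 10^+2.40 + 10^+1.61)
   = 1 / (1 + 251.19 + 40.738) = 1/292.93 = 0.003414

α₀ = 0.00341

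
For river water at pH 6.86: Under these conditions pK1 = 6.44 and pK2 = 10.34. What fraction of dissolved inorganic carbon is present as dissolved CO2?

α₀ = 1 / (1 + K1/[H⁺] + K1K2/[H⁺]²) = 1 / (1 + 10^+0.42 + 10^-3.06)
   = 1 / (1 + 2.6303 + 0.00087096) = 1/3.6311 = 0.2754

α₀ = 0.275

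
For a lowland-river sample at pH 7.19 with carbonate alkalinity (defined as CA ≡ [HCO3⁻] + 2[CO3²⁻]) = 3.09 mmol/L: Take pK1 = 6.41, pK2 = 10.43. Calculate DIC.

CA = [HCO3⁻] + 2[CO3²⁻] = (α₁ + 2α₂)·DIC
At pH 7.19: [H⁺]/K1 = 10^-0.78 = 0.16596, K2/[H⁺] = 10^-3.24 = 0.00057544
α₁ = 1/(1 + 0.16596 + 0.00057544) = 1/1.1665 = 0.8572; α₂ = α₁·K2/[H⁺] = 0.0004933
α₁ + 2α₂ = 0.8582
DIC = CA / (α₁ + 2α₂) = 3.09 / 0.8582 = 3.60 mmol/L

DIC = 3.60 mmol/L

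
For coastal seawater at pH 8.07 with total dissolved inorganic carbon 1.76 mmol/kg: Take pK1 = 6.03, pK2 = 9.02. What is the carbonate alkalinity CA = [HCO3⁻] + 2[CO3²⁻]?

CA = [HCO3⁻] + 2[CO3²⁻] = (α₁ + 2α₂)·DIC
At pH 8.07: [H⁺]/K1 = 10^-2.04 = 0.0091201, K2/[H⁺] = 10^-0.95 = 0.11220
α₁ = 1/(1 + 0.0091201 + 0.11220) = 1/1.1213 = 0.8918; α₂ = α₁·K2/[H⁺] = 0.1001
α₁ + 2α₂ = 1.0919
CA = 1.0919 × 1.76 = 1.92 mmol/kg

CA = 1.92 mmol/kg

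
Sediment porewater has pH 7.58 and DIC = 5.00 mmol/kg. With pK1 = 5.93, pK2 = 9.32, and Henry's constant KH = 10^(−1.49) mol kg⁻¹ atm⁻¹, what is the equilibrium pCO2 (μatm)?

pCO2 = 3320 μatm

α₀ = 1 / (1 + K1/[H⁺] + K1K2/[H⁺]²) = 1 / (1 + 10^+1.65 + 10^-0.09)
   = 1 / (1 + 44.668 + 0.81283) = 1/46.481 = 0.02151
[CO2*] = α₀ × DIC = 0.02151 × 5.00 = 0.1076 mmol/kg
pCO2 = [CO2*]/KH = 1.076×10^-4 / 3.236×10^-2 = 3320 μatm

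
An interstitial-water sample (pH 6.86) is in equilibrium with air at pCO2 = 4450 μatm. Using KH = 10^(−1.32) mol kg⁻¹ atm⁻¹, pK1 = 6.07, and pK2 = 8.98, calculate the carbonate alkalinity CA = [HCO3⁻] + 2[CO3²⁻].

CA = 1.33 mmol/kg

[CO2*] = KH · pCO2 = 10^(−1.32) × 4450×10^-6 = 2.130×10^-4 mol/kg
α₀ = 1/(1 + K1/[H⁺] + K1K2/[H⁺]²) = 1/(1 + 10^+0.79 + 10^-1.33) = 0.1386
DIC = [CO2*]/α₀ = 2.130×10^-4 / 0.1386 = 1.536 mmol/kg
CA = (α₁ + 2α₂)·DIC = (0.8549 + 2×0.006485) × 1.536 = 1.33 mmol/kg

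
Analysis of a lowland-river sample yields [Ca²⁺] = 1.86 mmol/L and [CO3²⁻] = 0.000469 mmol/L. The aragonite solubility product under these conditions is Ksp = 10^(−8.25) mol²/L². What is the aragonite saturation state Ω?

Ksp = 10^(−8.25) = 5.623×10^-9
Ω = [Ca²⁺][CO3²⁻]/Ksp = (1.86×10^-3)(0.000469×10^-3) / 5.623×10^-9 = 0.155

Ω = 0.155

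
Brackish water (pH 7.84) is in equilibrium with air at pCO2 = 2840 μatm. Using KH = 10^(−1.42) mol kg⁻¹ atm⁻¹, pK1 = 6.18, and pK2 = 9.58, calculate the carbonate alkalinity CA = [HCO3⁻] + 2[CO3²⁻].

[CO2*] = KH · pCO2 = 10^(−1.42) × 2840×10^-6 = 1.080×10^-4 mol/kg
α₀ = 1/(1 + K1/[H⁺] + K1K2/[H⁺]²) = 1/(1 + 10^+1.66 + 10^-0.08) = 0.02103
DIC = [CO2*]/α₀ = 1.080×10^-4 / 0.02103 = 5.133 mmol/kg
CA = (α₁ + 2α₂)·DIC = (0.9615 + 2×0.01750) × 5.133 = 5.11 mmol/kg

CA = 5.11 mmol/kg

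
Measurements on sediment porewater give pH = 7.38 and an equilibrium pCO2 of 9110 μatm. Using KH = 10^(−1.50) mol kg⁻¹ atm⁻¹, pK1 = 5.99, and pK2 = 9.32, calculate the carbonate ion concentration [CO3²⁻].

[CO3²⁻] = 0.0812 mmol/kg

[CO2*] = KH · pCO2 = 10^(−1.50) × 9110×10^-6 = 2.881×10^-4 mol/kg
α₀ = 1/(1 + K1/[H⁺] + K1K2/[H⁺]²) = 1/(1 + 10^+1.39 + 10^-0.55) = 0.03872
DIC = [CO2*]/α₀ = 2.881×10^-4 / 0.03872 = 7.441 mmol/kg
[CO3²⁻] = α₂·DIC; α₂ = 0.01091, so [CO3²⁻] = 0.01091 × 7.441 = 0.0812 mmol/kg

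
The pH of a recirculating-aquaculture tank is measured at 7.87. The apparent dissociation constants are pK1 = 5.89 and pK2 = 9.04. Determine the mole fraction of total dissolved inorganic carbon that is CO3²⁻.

α₂ = 0.0627

α₂ = 1 / (1 + [H⁺]/K2 + [H⁺]²/(K1K2)) = 1 / (1 + 10^+1.17 + 10^-0.81)
   = 1 / (1 + 14.791 + 0.15488) = 1/15.946 = 0.06271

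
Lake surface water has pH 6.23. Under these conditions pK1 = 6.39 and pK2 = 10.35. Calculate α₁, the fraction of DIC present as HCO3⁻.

α₁ = 0.409

α₁ = 1 / (1 + [H⁺]/K1 + K2/[H⁺]) = 1 / (1 + 10^+0.16 + 10^-4.12)
   = 1 / (1 + 1.4454 + 7.5858×10^-5) = 1/2.4455 = 0.4089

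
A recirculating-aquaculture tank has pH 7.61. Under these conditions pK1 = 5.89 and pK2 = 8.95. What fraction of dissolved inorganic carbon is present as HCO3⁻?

α₁ = 1 / (1 + [H⁺]/K1 + K2/[H⁺]) = 1 / (1 + 10^-1.72 + 10^-1.34)
   = 1 / (1 + 0.019055 + 0.045709) = 1/1.0648 = 0.9392

α₁ = 0.939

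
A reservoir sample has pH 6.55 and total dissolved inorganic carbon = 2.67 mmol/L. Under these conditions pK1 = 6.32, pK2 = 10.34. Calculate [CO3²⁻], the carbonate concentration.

[CO3²⁻] = 0.273 μmol/L

α₂ = 1 / (1 + [H⁺]/K2 + [H⁺]²/(K1K2)) = 1 / (1 + 10^+3.79 + 10^+3.56)
   = 1 / (1 + 6166.0 + 3630.8) = 1/9797.7 = 0.0001021
[CO3²⁻] = α₂ × DIC = 0.0001021 × 2.67 = 0.000273 mmol/L = 0.273 μmol/L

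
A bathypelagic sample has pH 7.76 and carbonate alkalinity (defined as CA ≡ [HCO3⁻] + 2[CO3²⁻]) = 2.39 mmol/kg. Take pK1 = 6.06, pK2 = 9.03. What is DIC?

DIC = 2.32 mmol/kg

CA = [HCO3⁻] + 2[CO3²⁻] = (α₁ + 2α₂)·DIC
At pH 7.76: [H⁺]/K1 = 10^-1.70 = 0.019953, K2/[H⁺] = 10^-1.27 = 0.053703
α₁ = 1/(1 + 0.019953 + 0.053703) = 1/1.0737 = 0.9314; α₂ = α₁·K2/[H⁺] = 0.05002
α₁ + 2α₂ = 1.0314
DIC = CA / (α₁ + 2α₂) = 2.39 / 1.0314 = 2.32 mmol/kg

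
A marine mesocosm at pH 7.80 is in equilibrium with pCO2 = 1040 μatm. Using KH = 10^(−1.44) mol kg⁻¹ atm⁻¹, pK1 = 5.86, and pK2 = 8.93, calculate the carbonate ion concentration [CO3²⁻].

[CO3²⁻] = 0.244 mmol/kg

[CO2*] = KH · pCO2 = 10^(−1.44) × 1040×10^-6 = 3.776×10^-5 mol/kg
α₀ = 1/(1 + K1/[H⁺] + K1K2/[H⁺]²) = 1/(1 + 10^+1.94 + 10^+0.81) = 0.01058
DIC = [CO2*]/α₀ = 3.776×10^-5 / 0.01058 = 3.570 mmol/kg
[CO3²⁻] = α₂·DIC; α₂ = 0.06828, so [CO3²⁻] = 0.06828 × 3.570 = 0.244 mmol/kg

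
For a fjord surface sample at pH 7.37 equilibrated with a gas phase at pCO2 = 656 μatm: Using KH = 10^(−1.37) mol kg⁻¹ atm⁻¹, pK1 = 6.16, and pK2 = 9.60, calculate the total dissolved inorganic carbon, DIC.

[CO2*] = KH · pCO2 = 10^(−1.37) × 656×10^-6 = 2.798×10^-5 mol/kg
α₀ = 1/(1 + K1/[H⁺] + K1K2/[H⁺]²) = 1/(1 + 10^+1.21 + 10^-1.02) = 0.05776
DIC = [CO2*]/α₀ = 2.798×10^-5 / 0.05776 = 0.484 mmol/kg

DIC = 0.484 mmol/kg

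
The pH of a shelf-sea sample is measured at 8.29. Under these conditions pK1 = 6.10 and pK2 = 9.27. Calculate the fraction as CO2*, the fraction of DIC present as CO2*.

α₀ = 0.00581

α₀ = 1 / (1 + K1/[H⁺] + K1K2/[H⁺]²) = 1 / (1 + 10^+2.19 + 10^+1.21)
   = 1 / (1 + 154.88 + 16.218) = 1/172.10 = 0.005811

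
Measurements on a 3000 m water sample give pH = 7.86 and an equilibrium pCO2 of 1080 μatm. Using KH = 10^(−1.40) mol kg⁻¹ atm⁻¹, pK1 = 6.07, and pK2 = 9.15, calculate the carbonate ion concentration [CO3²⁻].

[CO3²⁻] = 0.136 mmol/kg

[CO2*] = KH · pCO2 = 10^(−1.40) × 1080×10^-6 = 4.300×10^-5 mol/kg
α₀ = 1/(1 + K1/[H⁺] + K1K2/[H⁺]²) = 1/(1 + 10^+1.79 + 10^+0.50) = 0.01519
DIC = [CO2*]/α₀ = 4.300×10^-5 / 0.01519 = 2.830 mmol/kg
[CO3²⁻] = α₂·DIC; α₂ = 0.04804, so [CO3²⁻] = 0.04804 × 2.830 = 0.136 mmol/kg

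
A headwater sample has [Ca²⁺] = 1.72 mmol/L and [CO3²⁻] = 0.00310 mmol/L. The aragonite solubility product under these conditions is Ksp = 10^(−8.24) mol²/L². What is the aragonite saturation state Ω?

Ω = 0.927

Ksp = 10^(−8.24) = 5.754×10^-9
Ω = [Ca²⁺][CO3²⁻]/Ksp = (1.72×10^-3)(0.00310×10^-3) / 5.754×10^-9 = 0.927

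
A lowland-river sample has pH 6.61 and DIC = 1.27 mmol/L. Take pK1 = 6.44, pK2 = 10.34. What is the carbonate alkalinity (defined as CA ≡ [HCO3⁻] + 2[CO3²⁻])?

CA = [HCO3⁻] + 2[CO3²⁻] = (α₁ + 2α₂)·DIC
At pH 6.61: [H⁺]/K1 = 10^-0.17 = 0.67608, K2/[H⁺] = 10^-3.73 = 0.00018621
α₁ = 1/(1 + 0.67608 + 0.00018621) = 1/1.6763 = 0.5966; α₂ = α₁·K2/[H⁺] = 0.0001111
α₁ + 2α₂ = 0.5968
CA = 0.5968 × 1.27 = 0.758 mmol/L

CA = 0.758 mmol/L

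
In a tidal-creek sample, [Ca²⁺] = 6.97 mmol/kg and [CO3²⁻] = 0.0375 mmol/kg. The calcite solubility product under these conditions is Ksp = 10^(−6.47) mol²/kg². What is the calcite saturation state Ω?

Ksp = 10^(−6.47) = 3.388×10^-7
Ω = [Ca²⁺][CO3²⁻]/Ksp = (6.97×10^-3)(0.0375×10^-3) / 3.388×10^-7 = 0.771

Ω = 0.771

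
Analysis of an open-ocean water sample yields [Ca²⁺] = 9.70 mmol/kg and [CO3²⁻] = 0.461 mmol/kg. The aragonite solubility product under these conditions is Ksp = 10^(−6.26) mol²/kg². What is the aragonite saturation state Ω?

Ksp = 10^(−6.26) = 5.495×10^-7
Ω = [Ca²⁺][CO3²⁻]/Ksp = (9.70×10^-3)(0.461×10^-3) / 5.495×10^-7 = 8.14

Ω = 8.14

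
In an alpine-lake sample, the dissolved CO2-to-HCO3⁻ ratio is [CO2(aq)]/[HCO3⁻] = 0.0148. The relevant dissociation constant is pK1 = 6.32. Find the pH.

From K1 = [H⁺][HCO3⁻]/[CO2(aq)]:  pH = pK1 − log₁₀([CO2(aq)]/[HCO3⁻])
log₁₀(0.0148) = -1.830
pH = 6.32 − (-1.830) = 8.15

pH = 8.15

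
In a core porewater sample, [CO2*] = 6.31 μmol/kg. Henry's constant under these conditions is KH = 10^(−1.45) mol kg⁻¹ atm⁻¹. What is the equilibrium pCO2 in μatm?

KH = 10^(−1.45) = 3.548×10^-2 mol kg⁻¹ atm⁻¹
pCO2 = [CO2*]/KH = 6.31×10^-6 / 3.548×10^-2 = 1.78×10^-4 atm = 178 μatm

pCO2 = 178 μatm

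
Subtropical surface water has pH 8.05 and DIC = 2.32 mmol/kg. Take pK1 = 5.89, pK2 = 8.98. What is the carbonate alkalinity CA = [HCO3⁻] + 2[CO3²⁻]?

CA = [HCO3⁻] + 2[CO3²⁻] = (α₁ + 2α₂)·DIC
At pH 8.05: [H⁺]/K1 = 10^-2.16 = 0.0069183, K2/[H⁺] = 10^-0.93 = 0.11749
α₁ = 1/(1 + 0.0069183 + 0.11749) = 1/1.1244 = 0.8894; α₂ = α₁·K2/[H⁺] = 0.1045
α₁ + 2α₂ = 1.0983
CA = 1.0983 × 2.32 = 2.55 mmol/kg

CA = 2.55 mmol/kg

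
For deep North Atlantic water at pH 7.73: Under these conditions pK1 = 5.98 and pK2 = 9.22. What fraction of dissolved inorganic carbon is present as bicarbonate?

α₁ = 1 / (1 + [H⁺]/K1 + K2/[H⁺]) = 1 / (1 + 10^-1.75 + 10^-1.49)
   = 1 / (1 + 0.017783 + 0.032359) = 1/1.0501 = 0.9523

α₁ = 0.952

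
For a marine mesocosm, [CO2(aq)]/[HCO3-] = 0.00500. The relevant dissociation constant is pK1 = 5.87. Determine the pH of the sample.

From K1 = [H⁺][HCO3-]/[CO2(aq)]:  pH = pK1 − log₁₀([CO2(aq)]/[HCO3-])
log₁₀(0.00500) = -2.301
pH = 5.87 − (-2.301) = 8.17

pH = 8.17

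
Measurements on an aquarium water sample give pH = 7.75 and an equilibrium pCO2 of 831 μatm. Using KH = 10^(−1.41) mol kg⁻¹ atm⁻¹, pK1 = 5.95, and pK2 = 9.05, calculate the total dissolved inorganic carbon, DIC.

[CO2*] = KH · pCO2 = 10^(−1.41) × 831×10^-6 = 3.233×10^-5 mol/kg
α₀ = 1/(1 + K1/[H⁺] + K1K2/[H⁺]²) = 1/(1 + 10^+1.80 + 10^+0.50) = 0.01487
DIC = [CO2*]/α₀ = 3.233×10^-5 / 0.01487 = 2.17 mmol/kg

DIC = 2.17 mmol/kg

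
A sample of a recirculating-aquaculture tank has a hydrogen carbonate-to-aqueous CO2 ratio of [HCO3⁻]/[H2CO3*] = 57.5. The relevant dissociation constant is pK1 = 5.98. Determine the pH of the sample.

From K1 = [H⁺][HCO3⁻]/[H2CO3*]:  pH = pK1 + log₁₀([HCO3⁻]/[H2CO3*])
log₁₀(57.5) = +1.760
pH = 5.98 + (+1.760) = 7.74

pH = 7.74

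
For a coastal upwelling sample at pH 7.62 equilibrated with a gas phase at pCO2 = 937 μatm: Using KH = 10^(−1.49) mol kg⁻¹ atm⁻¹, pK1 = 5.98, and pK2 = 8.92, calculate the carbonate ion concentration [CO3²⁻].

[CO2*] = KH · pCO2 = 10^(−1.49) × 937×10^-6 = 3.032×10^-5 mol/kg
α₀ = 1/(1 + K1/[H⁺] + K1K2/[H⁺]²) = 1/(1 + 10^+1.64 + 10^+0.34) = 0.02135
DIC = [CO2*]/α₀ = 3.032×10^-5 / 0.02135 = 1.420 mmol/kg
[CO3²⁻] = α₂·DIC; α₂ = 0.04671, so [CO3²⁻] = 0.04671 × 1.420 = 0.0663 mmol/kg

[CO3²⁻] = 0.0663 mmol/kg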